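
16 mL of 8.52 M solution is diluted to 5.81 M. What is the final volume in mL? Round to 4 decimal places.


Dilution: M1*V1 = M2*V2, solve for V2.
V2 = M1*V1 / M2
V2 = 8.52 * 16 / 5.81
V2 = 136.32 / 5.81
V2 = 23.46299484 mL, rounded to 4 dp:

23.4630 mL


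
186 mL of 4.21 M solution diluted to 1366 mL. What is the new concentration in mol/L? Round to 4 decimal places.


Dilution: M1*V1 = M2*V2, solve for M2.
M2 = M1*V1 / V2
M2 = 4.21 * 186 / 1366
M2 = 783.06 / 1366
M2 = 0.57325037 mol/L, rounded to 4 dp:

0.5733 mol/L


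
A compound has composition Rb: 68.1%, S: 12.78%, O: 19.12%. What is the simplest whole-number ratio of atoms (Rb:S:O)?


Assume 100 g of compound, divide each mass% by atomic mass to get moles, then normalize by the smallest to get a raw atom ratio.
Moles per 100 g: Rb: 68.1/85.468 = 0.7968, S: 12.78/32.065 = 0.3986, O: 19.12/15.999 = 1.1951
Raw ratio (divide by min = 0.3986): Rb: 1.999, S: 1.0, O: 2.998
Multiply by 1 to clear fractions: Rb: 1.999 ~= 2, S: 1.0 ~= 1, O: 2.998 ~= 3
Reduce by GCD to get the simplest whole-number ratio:

2:1:3


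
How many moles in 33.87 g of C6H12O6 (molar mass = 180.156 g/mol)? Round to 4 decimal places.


n = mass / M
n = 33.87 / 180.156
n = 0.18800373 mol, rounded to 4 dp:

0.1880 mol


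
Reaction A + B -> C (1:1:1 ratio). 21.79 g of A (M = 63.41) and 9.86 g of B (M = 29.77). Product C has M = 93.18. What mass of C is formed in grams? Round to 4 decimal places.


Find moles of each reactant; the smaller value is the limiting reagent in a 1:1:1 reaction, so moles_C equals moles of the limiter.
n_A = mass_A / M_A = 21.79 / 63.41 = 0.343637 mol
n_B = mass_B / M_B = 9.86 / 29.77 = 0.331206 mol
Limiting reagent: B (smaller), n_limiting = 0.331206 mol
mass_C = n_limiting * M_C = 0.331206 * 93.18
mass_C = 30.86177508 g, rounded to 4 dp:

30.8618 g


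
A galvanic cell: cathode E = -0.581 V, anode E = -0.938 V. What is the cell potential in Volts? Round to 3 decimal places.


Standard cell potential: E_cell = E_cathode - E_anode.
E_cell = -0.581 - (-0.938)
E_cell = 0.357 V, rounded to 3 dp:

0.357 V


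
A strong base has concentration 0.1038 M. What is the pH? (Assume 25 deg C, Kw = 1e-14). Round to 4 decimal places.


A strong base dissociates completely, so [OH-] equals the given concentration.
pOH = -log10([OH-]) = -log10(0.1038) = 0.983803
pH = 14 - pOH = 14 - 0.983803
pH = 13.016197, rounded to 4 dp:

13.0162


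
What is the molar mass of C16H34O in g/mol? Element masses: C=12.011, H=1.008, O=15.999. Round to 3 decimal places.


M = sum(count * atomic_mass) over atoms.
M = 16*12.011 + 34*1.008 + 1*15.999
M = 192.176 + 34.272 + 15.999
M = 242.447 g/mol, rounded to 3 dp:

242.447 g/mol


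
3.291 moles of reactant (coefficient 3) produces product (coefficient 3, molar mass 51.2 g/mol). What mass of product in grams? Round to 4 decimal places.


Use the coefficient ratio to convert reactant moles to product moles, then multiply by the product's molar mass.
moles_P = moles_R * (coeff_P / coeff_R) = 3.291 * (3/3) = 3.291
mass_P = moles_P * M_P = 3.291 * 51.2
mass_P = 168.4992 g, rounded to 4 dp:

168.4992 g


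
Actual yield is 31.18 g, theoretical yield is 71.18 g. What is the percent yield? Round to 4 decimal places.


% yield = 100 * actual / theoretical
% yield = 100 * 31.18 / 71.18
% yield = 43.80443945 %, rounded to 4 dp:

43.8044 %


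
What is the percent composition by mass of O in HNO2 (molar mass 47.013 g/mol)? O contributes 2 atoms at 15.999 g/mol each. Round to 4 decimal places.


pct = 100 * (n_elem * M_elem) / M_total
mass_contribution = 2 * 15.999 = 31.998 g/mol
pct = 100 * 31.998 / 47.013
pct = 68.0620254 %, rounded to 4 dp:

68.0620 %


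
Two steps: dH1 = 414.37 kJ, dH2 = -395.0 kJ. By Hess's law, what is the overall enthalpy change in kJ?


Hess's law: enthalpy is a state function, so add the step enthalpies.
dH_total = dH1 + dH2 = 414.37 + (-395.0)
dH_total = 19.37 kJ:

19.37 kJ


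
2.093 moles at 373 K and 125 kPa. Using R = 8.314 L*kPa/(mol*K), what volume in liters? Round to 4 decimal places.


PV = nRT, solve for V = nRT / P.
nRT = 2.093 * 8.314 * 373 = 6490.6483
V = 6490.6483 / 125
V = 51.9251864 L, rounded to 4 dp:

51.9252 L


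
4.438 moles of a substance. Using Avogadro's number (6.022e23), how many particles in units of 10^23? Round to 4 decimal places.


N = n * NA, then divide by 1e23 for the requested units.
N / 1e23 = n * 6.022
N / 1e23 = 4.438 * 6.022
N / 1e23 = 26.725636, rounded to 4 dp:

26.7256


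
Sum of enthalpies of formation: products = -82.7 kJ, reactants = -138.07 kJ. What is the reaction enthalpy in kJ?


dH_rxn = sum(dH_f products) - sum(dH_f reactants)
dH_rxn = -82.7 - (-138.07)
dH_rxn = 55.37 kJ:

55.37 kJ


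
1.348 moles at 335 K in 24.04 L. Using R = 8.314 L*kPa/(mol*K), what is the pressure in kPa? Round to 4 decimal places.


PV = nRT, solve for P = nRT / V.
nRT = 1.348 * 8.314 * 335 = 3754.4361
P = 3754.4361 / 24.04
P = 156.17454659 kPa, rounded to 4 dp:

156.1745 kPa


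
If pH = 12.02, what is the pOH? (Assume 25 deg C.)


At 25 deg C, pH + pOH = 14.
pOH = 14 - pH = 14 - 12.02
pOH = 1.98:

1.98


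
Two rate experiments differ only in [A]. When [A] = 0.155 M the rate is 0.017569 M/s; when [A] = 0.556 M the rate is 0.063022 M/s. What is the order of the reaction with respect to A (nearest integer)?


Rate is proportional to [A]^n, so rate2/rate1 = ([A]2/[A]1)^n. Take logs to solve for n.
rate2/rate1 = 0.063022 / 0.017569 = 3.5871
[A]2/[A]1 = 0.556 / 0.155 = 3.5871
n = ln(3.5871) / ln(3.5871) = 1.0
Nearest integer order:

1


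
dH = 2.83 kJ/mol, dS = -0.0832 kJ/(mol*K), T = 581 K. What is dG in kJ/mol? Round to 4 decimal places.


Gibbs: dG = dH - T*dS (consistent units, dS already in kJ/(mol*K)).
T*dS = 581 * -0.0832 = -48.3392
dG = 2.83 - (-48.3392)
dG = 51.1692 kJ/mol, rounded to 4 dp:

51.1692 kJ/mol


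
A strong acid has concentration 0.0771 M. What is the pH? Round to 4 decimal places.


A strong acid dissociates completely, so [H+] equals the given concentration.
pH = -log10([H+]) = -log10(0.0771)
pH = 1.11294562, rounded to 4 dp:

1.1129


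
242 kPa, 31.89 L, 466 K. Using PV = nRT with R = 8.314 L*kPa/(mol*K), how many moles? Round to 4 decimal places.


PV = nRT, solve for n = PV / (RT).
PV = 242 * 31.89 = 7717.38
RT = 8.314 * 466 = 3874.324
n = 7717.38 / 3874.324
n = 1.99192943 mol, rounded to 4 dp:

1.9919 mol


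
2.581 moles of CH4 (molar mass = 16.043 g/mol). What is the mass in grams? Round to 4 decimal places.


mass = n * M
mass = 2.581 * 16.043
mass = 41.406983 g, rounded to 4 dp:

41.4070 g


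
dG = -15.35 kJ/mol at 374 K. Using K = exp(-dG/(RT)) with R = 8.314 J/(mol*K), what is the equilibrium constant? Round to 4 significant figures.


dG is in kJ/mol; multiply by 1000 to match R in J/(mol*K).
RT = 8.314 * 374 = 3109.436 J/mol
exponent = -dG*1000 / (RT) = -(-15.35*1000) / 3109.436 = 4.93658657
K = exp(4.93658657)
K = 139.29397, rounded to 4 significant figures:

139.3


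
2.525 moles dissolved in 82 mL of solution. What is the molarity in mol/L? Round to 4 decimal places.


Convert volume to liters: V_L = V_mL / 1000.
V_L = 82 / 1000 = 0.082 L
M = n / V_L = 2.525 / 0.082
M = 30.79268293 mol/L, rounded to 4 dp:

30.7927 mol/L


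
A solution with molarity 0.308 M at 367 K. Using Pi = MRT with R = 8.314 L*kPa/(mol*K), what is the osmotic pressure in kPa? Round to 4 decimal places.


Osmotic pressure (van't Hoff): Pi = M*R*T.
RT = 8.314 * 367 = 3051.238
Pi = 0.308 * 3051.238
Pi = 939.781304 kPa, rounded to 4 dp:

939.7813 kPa


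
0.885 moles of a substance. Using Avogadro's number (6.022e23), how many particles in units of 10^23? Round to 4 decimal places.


N = n * NA, then divide by 1e23 for the requested units.
N / 1e23 = n * 6.022
N / 1e23 = 0.885 * 6.022
N / 1e23 = 5.32947, rounded to 4 dp:

5.3295


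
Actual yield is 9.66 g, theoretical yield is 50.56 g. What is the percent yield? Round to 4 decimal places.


% yield = 100 * actual / theoretical
% yield = 100 * 9.66 / 50.56
% yield = 19.10601266 %, rounded to 4 dp:

19.1060 %


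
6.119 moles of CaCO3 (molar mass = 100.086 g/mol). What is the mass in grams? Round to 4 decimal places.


mass = n * M
mass = 6.119 * 100.086
mass = 612.426234 g, rounded to 4 dp:

612.4262 g


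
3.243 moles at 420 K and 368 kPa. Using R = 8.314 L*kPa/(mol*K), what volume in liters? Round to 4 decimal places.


PV = nRT, solve for V = nRT / P.
nRT = 3.243 * 8.314 * 420 = 11324.1668
V = 11324.1668 / 368
V = 30.77219239 L, rounded to 4 dp:

30.7722 L


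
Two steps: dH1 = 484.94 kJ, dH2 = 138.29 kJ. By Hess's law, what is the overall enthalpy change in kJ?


Hess's law: enthalpy is a state function, so add the step enthalpies.
dH_total = dH1 + dH2 = 484.94 + (138.29)
dH_total = 623.23 kJ:

623.23 kJ


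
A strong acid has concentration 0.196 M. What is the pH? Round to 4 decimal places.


A strong acid dissociates completely, so [H+] equals the given concentration.
pH = -log10([H+]) = -log10(0.196)
pH = 0.70774393, rounded to 4 dp:

0.7077


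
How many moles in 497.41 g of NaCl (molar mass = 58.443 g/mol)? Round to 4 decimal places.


n = mass / M
n = 497.41 / 58.443
n = 8.51102784 mol, rounded to 4 dp:

8.5110 mol


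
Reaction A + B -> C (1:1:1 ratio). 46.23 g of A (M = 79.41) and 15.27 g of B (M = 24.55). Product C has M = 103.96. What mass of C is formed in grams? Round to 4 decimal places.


Find moles of each reactant; the smaller value is the limiting reagent in a 1:1:1 reaction, so moles_C equals moles of the limiter.
n_A = mass_A / M_A = 46.23 / 79.41 = 0.582168 mol
n_B = mass_B / M_B = 15.27 / 24.55 = 0.621996 mol
Limiting reagent: A (smaller), n_limiting = 0.582168 mol
mass_C = n_limiting * M_C = 0.582168 * 103.96
mass_C = 60.52218528 g, rounded to 4 dp:

60.5222 g


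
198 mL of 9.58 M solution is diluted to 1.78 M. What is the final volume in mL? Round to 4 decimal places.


Dilution: M1*V1 = M2*V2, solve for V2.
V2 = M1*V1 / M2
V2 = 9.58 * 198 / 1.78
V2 = 1896.84 / 1.78
V2 = 1065.64044944 mL, rounded to 4 dp:

1065.6404 mL


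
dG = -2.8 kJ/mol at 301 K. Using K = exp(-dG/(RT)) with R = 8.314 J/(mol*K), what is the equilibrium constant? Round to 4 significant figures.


dG is in kJ/mol; multiply by 1000 to match R in J/(mol*K).
RT = 8.314 * 301 = 2502.514 J/mol
exponent = -dG*1000 / (RT) = -(-2.8*1000) / 2502.514 = 1.11887486
K = exp(1.11887486)
K = 3.0614078, rounded to 4 significant figures:

3.061


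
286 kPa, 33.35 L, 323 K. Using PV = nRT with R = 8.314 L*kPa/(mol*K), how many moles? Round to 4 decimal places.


PV = nRT, solve for n = PV / (RT).
PV = 286 * 33.35 = 9538.1
RT = 8.314 * 323 = 2685.422
n = 9538.1 / 2685.422
n = 3.55180676 mol, rounded to 4 dp:

3.5518 mol


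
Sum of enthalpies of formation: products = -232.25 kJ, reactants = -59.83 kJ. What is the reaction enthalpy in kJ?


dH_rxn = sum(dH_f products) - sum(dH_f reactants)
dH_rxn = -232.25 - (-59.83)
dH_rxn = -172.42 kJ:

-172.42 kJ


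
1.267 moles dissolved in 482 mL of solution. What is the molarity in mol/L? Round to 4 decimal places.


Convert volume to liters: V_L = V_mL / 1000.
V_L = 482 / 1000 = 0.482 L
M = n / V_L = 1.267 / 0.482
M = 2.62863071 mol/L, rounded to 4 dp:

2.6286 mol/L


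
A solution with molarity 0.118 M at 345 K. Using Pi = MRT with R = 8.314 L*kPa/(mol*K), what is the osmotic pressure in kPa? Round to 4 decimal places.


Osmotic pressure (van't Hoff): Pi = M*R*T.
RT = 8.314 * 345 = 2868.33
Pi = 0.118 * 2868.33
Pi = 338.46294 kPa, rounded to 4 dp:

338.4629 kPa


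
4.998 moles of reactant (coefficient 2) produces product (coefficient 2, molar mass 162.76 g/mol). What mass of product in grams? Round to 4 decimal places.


Use the coefficient ratio to convert reactant moles to product moles, then multiply by the product's molar mass.
moles_P = moles_R * (coeff_P / coeff_R) = 4.998 * (2/2) = 4.998
mass_P = moles_P * M_P = 4.998 * 162.76
mass_P = 813.47448 g, rounded to 4 dp:

813.4745 g


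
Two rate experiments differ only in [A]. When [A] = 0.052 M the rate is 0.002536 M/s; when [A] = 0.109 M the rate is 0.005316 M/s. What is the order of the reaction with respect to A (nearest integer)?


Rate is proportional to [A]^n, so rate2/rate1 = ([A]2/[A]1)^n. Take logs to solve for n.
rate2/rate1 = 0.005316 / 0.002536 = 2.0962
[A]2/[A]1 = 0.109 / 0.052 = 2.0962
n = ln(2.0962) / ln(2.0962) = 1.0
Nearest integer order:

1


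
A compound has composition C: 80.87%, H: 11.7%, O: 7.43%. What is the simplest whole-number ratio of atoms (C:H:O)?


Assume 100 g of compound, divide each mass% by atomic mass to get moles, then normalize by the smallest to get a raw atom ratio.
Moles per 100 g: C: 80.87/12.011 = 6.733, H: 11.7/1.008 = 11.6071, O: 7.43/15.999 = 0.4644
Raw ratio (divide by min = 0.4644): C: 14.498, H: 24.994, O: 1.0
Multiply by 2 to clear fractions: C: 28.996 ~= 29, H: 49.987 ~= 50, O: 2.0 ~= 2
Reduce by GCD to get the simplest whole-number ratio:

29:50:2


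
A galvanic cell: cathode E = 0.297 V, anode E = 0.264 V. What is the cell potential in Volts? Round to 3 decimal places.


Standard cell potential: E_cell = E_cathode - E_anode.
E_cell = 0.297 - (0.264)
E_cell = 0.033 V, rounded to 3 dp:

0.033 V


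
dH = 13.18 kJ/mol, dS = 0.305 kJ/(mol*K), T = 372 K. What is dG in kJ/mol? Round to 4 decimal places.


Gibbs: dG = dH - T*dS (consistent units, dS already in kJ/(mol*K)).
T*dS = 372 * 0.305 = 113.46
dG = 13.18 - (113.46)
dG = -100.28 kJ/mol, rounded to 4 dp:

-100.2800 kJ/mol


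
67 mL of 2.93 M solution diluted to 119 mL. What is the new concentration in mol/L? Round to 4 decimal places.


Dilution: M1*V1 = M2*V2, solve for M2.
M2 = M1*V1 / V2
M2 = 2.93 * 67 / 119
M2 = 196.31 / 119
M2 = 1.64966387 mol/L, rounded to 4 dp:

1.6497 mol/L


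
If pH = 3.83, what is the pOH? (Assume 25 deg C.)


At 25 deg C, pH + pOH = 14.
pOH = 14 - pH = 14 - 3.83
pOH = 10.17:

10.17


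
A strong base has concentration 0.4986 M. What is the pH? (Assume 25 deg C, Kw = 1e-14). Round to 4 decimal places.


A strong base dissociates completely, so [OH-] equals the given concentration.
pOH = -log10([OH-]) = -log10(0.4986) = 0.302248
pH = 14 - pOH = 14 - 0.302248
pH = 13.697752, rounded to 4 dp:

13.6978


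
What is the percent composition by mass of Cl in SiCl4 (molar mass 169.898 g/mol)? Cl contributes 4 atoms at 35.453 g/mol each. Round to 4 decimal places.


pct = 100 * (n_elem * M_elem) / M_total
mass_contribution = 4 * 35.453 = 141.812 g/mol
pct = 100 * 141.812 / 169.898
pct = 83.46890487 %, rounded to 4 dp:

83.4689 %


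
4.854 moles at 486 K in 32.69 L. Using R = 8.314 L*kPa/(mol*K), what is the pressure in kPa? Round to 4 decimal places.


PV = nRT, solve for P = nRT / V.
nRT = 4.854 * 8.314 * 486 = 19613.0918
P = 19613.0918 / 32.69
P = 599.9722178 kPa, rounded to 4 dp:

599.9722 kPa


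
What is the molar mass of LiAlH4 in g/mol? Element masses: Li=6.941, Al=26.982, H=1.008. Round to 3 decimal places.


M = sum(count * atomic_mass) over atoms.
M = 1*6.941 + 1*26.982 + 4*1.008
M = 6.941 + 26.982 + 4.032
M = 37.955 g/mol, rounded to 3 dp:

37.955 g/mol


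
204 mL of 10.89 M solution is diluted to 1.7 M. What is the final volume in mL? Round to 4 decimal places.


Dilution: M1*V1 = M2*V2, solve for V2.
V2 = M1*V1 / M2
V2 = 10.89 * 204 / 1.7
V2 = 2221.56 / 1.7
V2 = 1306.8 mL, rounded to 4 dp:

1306.8000 mL


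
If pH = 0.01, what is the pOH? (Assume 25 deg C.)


At 25 deg C, pH + pOH = 14.
pOH = 14 - pH = 14 - 0.01
pOH = 13.99:

13.99


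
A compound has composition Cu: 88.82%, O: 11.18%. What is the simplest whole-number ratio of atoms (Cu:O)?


Assume 100 g of compound, divide each mass% by atomic mass to get moles, then normalize by the smallest to get a raw atom ratio.
Moles per 100 g: Cu: 88.82/63.546 = 1.3977, O: 11.18/15.999 = 0.6988
Raw ratio (divide by min = 0.6988): Cu: 2.0, O: 1.0
Multiply by 1 to clear fractions: Cu: 2.0 ~= 2, O: 1.0 ~= 1
Reduce by GCD to get the simplest whole-number ratio:

2:1


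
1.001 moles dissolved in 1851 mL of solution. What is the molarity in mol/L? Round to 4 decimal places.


Convert volume to liters: V_L = V_mL / 1000.
V_L = 1851 / 1000 = 1.851 L
M = n / V_L = 1.001 / 1.851
M = 0.54078876 mol/L, rounded to 4 dp:

0.5408 mol/L


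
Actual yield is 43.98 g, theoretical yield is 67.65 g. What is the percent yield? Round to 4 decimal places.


% yield = 100 * actual / theoretical
% yield = 100 * 43.98 / 67.65
% yield = 65.01108647 %, rounded to 4 dp:

65.0111 %


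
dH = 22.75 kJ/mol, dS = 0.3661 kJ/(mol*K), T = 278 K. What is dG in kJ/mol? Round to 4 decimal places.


Gibbs: dG = dH - T*dS (consistent units, dS already in kJ/(mol*K)).
T*dS = 278 * 0.3661 = 101.7758
dG = 22.75 - (101.7758)
dG = -79.0258 kJ/mol, rounded to 4 dp:

-79.0258 kJ/mol


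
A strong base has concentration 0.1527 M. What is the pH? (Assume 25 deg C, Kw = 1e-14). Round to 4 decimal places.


A strong base dissociates completely, so [OH-] equals the given concentration.
pOH = -log10([OH-]) = -log10(0.1527) = 0.816161
pH = 14 - pOH = 14 - 0.816161
pH = 13.183839, rounded to 4 dp:

13.1838


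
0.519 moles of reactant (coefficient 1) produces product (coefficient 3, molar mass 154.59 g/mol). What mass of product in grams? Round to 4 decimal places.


Use the coefficient ratio to convert reactant moles to product moles, then multiply by the product's molar mass.
moles_P = moles_R * (coeff_P / coeff_R) = 0.519 * (3/1) = 1.557
mass_P = moles_P * M_P = 1.557 * 154.59
mass_P = 240.69663 g, rounded to 4 dp:

240.6966 g


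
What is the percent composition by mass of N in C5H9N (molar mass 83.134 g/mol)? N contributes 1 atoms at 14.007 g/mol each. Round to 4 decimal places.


pct = 100 * (n_elem * M_elem) / M_total
mass_contribution = 1 * 14.007 = 14.007 g/mol
pct = 100 * 14.007 / 83.134
pct = 16.8487021 %, rounded to 4 dp:

16.8487 %


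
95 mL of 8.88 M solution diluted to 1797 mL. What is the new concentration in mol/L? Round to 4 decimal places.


Dilution: M1*V1 = M2*V2, solve for M2.
M2 = M1*V1 / V2
M2 = 8.88 * 95 / 1797
M2 = 843.6 / 1797
M2 = 0.46944908 mol/L, rounded to 4 dp:

0.4694 mol/L


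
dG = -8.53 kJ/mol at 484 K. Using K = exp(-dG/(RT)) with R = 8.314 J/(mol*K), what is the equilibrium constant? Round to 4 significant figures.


dG is in kJ/mol; multiply by 1000 to match R in J/(mol*K).
RT = 8.314 * 484 = 4023.976 J/mol
exponent = -dG*1000 / (RT) = -(-8.53*1000) / 4023.976 = 2.11979396
K = exp(2.11979396)
K = 8.3294211, rounded to 4 significant figures:

8.329


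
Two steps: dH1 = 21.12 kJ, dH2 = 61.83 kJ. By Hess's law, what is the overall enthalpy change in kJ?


Hess's law: enthalpy is a state function, so add the step enthalpies.
dH_total = dH1 + dH2 = 21.12 + (61.83)
dH_total = 82.95 kJ:

82.95 kJ


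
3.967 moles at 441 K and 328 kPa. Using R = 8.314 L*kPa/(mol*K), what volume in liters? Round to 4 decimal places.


PV = nRT, solve for V = nRT / P.
nRT = 3.967 * 8.314 * 441 = 14544.9024
V = 14544.9024 / 328
V = 44.34421463 L, rounded to 4 dp:

44.3442 L


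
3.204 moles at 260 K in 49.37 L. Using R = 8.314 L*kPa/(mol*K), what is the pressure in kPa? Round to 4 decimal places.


PV = nRT, solve for P = nRT / V.
nRT = 3.204 * 8.314 * 260 = 6925.8946
P = 6925.8946 / 49.37
P = 140.28548916 kPa, rounded to 4 dp:

140.2855 kPa


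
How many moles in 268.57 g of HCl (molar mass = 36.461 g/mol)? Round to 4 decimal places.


n = mass / M
n = 268.57 / 36.461
n = 7.36595266 mol, rounded to 4 dp:

7.3660 mol


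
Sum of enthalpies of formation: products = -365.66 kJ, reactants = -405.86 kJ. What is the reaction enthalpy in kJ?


dH_rxn = sum(dH_f products) - sum(dH_f reactants)
dH_rxn = -365.66 - (-405.86)
dH_rxn = 40.2 kJ:

40.20 kJ


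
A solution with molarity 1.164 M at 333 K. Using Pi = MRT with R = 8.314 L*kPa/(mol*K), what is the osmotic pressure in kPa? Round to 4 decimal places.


Osmotic pressure (van't Hoff): Pi = M*R*T.
RT = 8.314 * 333 = 2768.562
Pi = 1.164 * 2768.562
Pi = 3222.606168 kPa, rounded to 4 dp:

3222.6062 kPa


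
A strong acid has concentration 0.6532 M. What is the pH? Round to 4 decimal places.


A strong acid dissociates completely, so [H+] equals the given concentration.
pH = -log10([H+]) = -log10(0.6532)
pH = 0.18495382, rounded to 4 dp:

0.1850


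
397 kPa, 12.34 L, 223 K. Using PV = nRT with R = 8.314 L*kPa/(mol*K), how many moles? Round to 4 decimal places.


PV = nRT, solve for n = PV / (RT).
PV = 397 * 12.34 = 4898.98
RT = 8.314 * 223 = 1854.022
n = 4898.98 / 1854.022
n = 2.64235268 mol, rounded to 4 dp:

2.6424 mol


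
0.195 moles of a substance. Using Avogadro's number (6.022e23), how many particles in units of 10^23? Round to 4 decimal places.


N = n * NA, then divide by 1e23 for the requested units.
N / 1e23 = n * 6.022
N / 1e23 = 0.195 * 6.022
N / 1e23 = 1.17429, rounded to 4 dp:

1.1743


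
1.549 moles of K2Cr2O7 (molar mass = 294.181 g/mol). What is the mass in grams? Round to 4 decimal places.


mass = n * M
mass = 1.549 * 294.181
mass = 455.686369 g, rounded to 4 dp:

455.6864 g


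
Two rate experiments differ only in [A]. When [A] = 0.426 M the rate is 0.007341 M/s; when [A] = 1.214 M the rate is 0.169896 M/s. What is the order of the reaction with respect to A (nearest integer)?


Rate is proportional to [A]^n, so rate2/rate1 = ([A]2/[A]1)^n. Take logs to solve for n.
rate2/rate1 = 0.169896 / 0.007341 = 23.1434
[A]2/[A]1 = 1.214 / 0.426 = 2.8498
n = ln(23.1434) / ln(2.8498) = 3.0
Nearest integer order:

3


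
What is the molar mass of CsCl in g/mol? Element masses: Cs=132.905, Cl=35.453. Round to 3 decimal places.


M = sum(count * atomic_mass) over atoms.
M = 1*132.905 + 1*35.453
M = 132.905 + 35.453
M = 168.358 g/mol, rounded to 3 dp:

168.358 g/mol


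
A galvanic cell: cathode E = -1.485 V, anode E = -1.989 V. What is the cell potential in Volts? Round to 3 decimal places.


Standard cell potential: E_cell = E_cathode - E_anode.
E_cell = -1.485 - (-1.989)
E_cell = 0.504 V, rounded to 3 dp:

0.504 V


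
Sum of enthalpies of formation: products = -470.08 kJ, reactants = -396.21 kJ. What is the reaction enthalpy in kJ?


dH_rxn = sum(dH_f products) - sum(dH_f reactants)
dH_rxn = -470.08 - (-396.21)
dH_rxn = -73.87 kJ:

-73.87 kJ


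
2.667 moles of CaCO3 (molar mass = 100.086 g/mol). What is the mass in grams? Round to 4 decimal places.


mass = n * M
mass = 2.667 * 100.086
mass = 266.929362 g, rounded to 4 dp:

266.9294 g


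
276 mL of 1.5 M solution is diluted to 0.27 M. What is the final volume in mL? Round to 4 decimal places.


Dilution: M1*V1 = M2*V2, solve for V2.
V2 = M1*V1 / M2
V2 = 1.5 * 276 / 0.27
V2 = 414.0 / 0.27
V2 = 1533.33333333 mL, rounded to 4 dp:

1533.3333 mL


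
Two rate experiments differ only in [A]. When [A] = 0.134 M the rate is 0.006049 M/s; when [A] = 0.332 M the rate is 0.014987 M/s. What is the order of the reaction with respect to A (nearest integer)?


Rate is proportional to [A]^n, so rate2/rate1 = ([A]2/[A]1)^n. Take logs to solve for n.
rate2/rate1 = 0.014987 / 0.006049 = 2.4776
[A]2/[A]1 = 0.332 / 0.134 = 2.4776
n = ln(2.4776) / ln(2.4776) = 1.0
Nearest integer order:

1


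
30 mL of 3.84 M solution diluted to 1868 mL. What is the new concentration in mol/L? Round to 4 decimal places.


Dilution: M1*V1 = M2*V2, solve for M2.
M2 = M1*V1 / V2
M2 = 3.84 * 30 / 1868
M2 = 115.2 / 1868
M2 = 0.06167024 mol/L, rounded to 4 dp:

0.0617 mol/L


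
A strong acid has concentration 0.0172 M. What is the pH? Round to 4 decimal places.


A strong acid dissociates completely, so [H+] equals the given concentration.
pH = -log10([H+]) = -log10(0.0172)
pH = 1.76447155, rounded to 4 dp:

1.7645


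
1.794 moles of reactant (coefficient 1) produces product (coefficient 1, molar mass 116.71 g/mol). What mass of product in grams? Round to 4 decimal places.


Use the coefficient ratio to convert reactant moles to product moles, then multiply by the product's molar mass.
moles_P = moles_R * (coeff_P / coeff_R) = 1.794 * (1/1) = 1.794
mass_P = moles_P * M_P = 1.794 * 116.71
mass_P = 209.37774 g, rounded to 4 dp:

209.3777 g


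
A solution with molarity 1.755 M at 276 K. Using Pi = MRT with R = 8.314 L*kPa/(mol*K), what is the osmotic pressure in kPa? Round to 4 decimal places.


Osmotic pressure (van't Hoff): Pi = M*R*T.
RT = 8.314 * 276 = 2294.664
Pi = 1.755 * 2294.664
Pi = 4027.13532 kPa, rounded to 4 dp:

4027.1353 kPa


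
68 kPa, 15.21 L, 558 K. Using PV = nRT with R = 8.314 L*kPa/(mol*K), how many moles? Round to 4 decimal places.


PV = nRT, solve for n = PV / (RT).
PV = 68 * 15.21 = 1034.28
RT = 8.314 * 558 = 4639.212
n = 1034.28 / 4639.212
n = 0.22294303 mol, rounded to 4 dp:

0.2229 mol


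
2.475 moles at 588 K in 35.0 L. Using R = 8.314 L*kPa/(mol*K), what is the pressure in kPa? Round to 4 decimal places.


PV = nRT, solve for P = nRT / V.
nRT = 2.475 * 8.314 * 588 = 12099.3642
P = 12099.3642 / 35.0
P = 345.69612 kPa, rounded to 4 dp:

345.6961 kPa


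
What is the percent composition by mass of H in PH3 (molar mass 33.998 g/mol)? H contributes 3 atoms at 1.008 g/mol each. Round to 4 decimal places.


pct = 100 * (n_elem * M_elem) / M_total
mass_contribution = 3 * 1.008 = 3.024 g/mol
pct = 100 * 3.024 / 33.998
pct = 8.89464086 %, rounded to 4 dp:

8.8946 %


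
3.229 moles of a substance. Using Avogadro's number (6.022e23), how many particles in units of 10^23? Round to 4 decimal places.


N = n * NA, then divide by 1e23 for the requested units.
N / 1e23 = n * 6.022
N / 1e23 = 3.229 * 6.022
N / 1e23 = 19.445038, rounded to 4 dp:

19.4450


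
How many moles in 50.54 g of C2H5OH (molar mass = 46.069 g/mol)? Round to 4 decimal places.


n = mass / M
n = 50.54 / 46.069
n = 1.09705008 mol, rounded to 4 dp:

1.0971 mol


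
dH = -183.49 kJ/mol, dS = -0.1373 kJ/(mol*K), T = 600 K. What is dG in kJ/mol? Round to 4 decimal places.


Gibbs: dG = dH - T*dS (consistent units, dS already in kJ/(mol*K)).
T*dS = 600 * -0.1373 = -82.38
dG = -183.49 - (-82.38)
dG = -101.11 kJ/mol, rounded to 4 dp:

-101.1100 kJ/mol


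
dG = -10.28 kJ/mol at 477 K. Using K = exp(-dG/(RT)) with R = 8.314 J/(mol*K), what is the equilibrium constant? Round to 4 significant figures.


dG is in kJ/mol; multiply by 1000 to match R in J/(mol*K).
RT = 8.314 * 477 = 3965.778 J/mol
exponent = -dG*1000 / (RT) = -(-10.28*1000) / 3965.778 = 2.59217737
K = exp(2.59217737)
K = 13.358827, rounded to 4 significant figures:

13.36


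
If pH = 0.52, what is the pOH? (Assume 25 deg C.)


At 25 deg C, pH + pOH = 14.
pOH = 14 - pH = 14 - 0.52
pOH = 13.48:

13.48


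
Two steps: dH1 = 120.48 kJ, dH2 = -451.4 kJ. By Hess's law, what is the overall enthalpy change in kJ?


Hess's law: enthalpy is a state function, so add the step enthalpies.
dH_total = dH1 + dH2 = 120.48 + (-451.4)
dH_total = -330.92 kJ:

-330.92 kJ


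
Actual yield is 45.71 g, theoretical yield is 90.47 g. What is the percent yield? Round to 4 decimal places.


% yield = 100 * actual / theoretical
% yield = 100 * 45.71 / 90.47
% yield = 50.52503592 %, rounded to 4 dp:

50.5250 %


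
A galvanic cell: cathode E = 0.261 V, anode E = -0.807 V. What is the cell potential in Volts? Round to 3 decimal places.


Standard cell potential: E_cell = E_cathode - E_anode.
E_cell = 0.261 - (-0.807)
E_cell = 1.068 V, rounded to 3 dp:

1.068 V


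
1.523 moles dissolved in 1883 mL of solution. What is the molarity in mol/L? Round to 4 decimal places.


Convert volume to liters: V_L = V_mL / 1000.
V_L = 1883 / 1000 = 1.883 L
M = n / V_L = 1.523 / 1.883
M = 0.80881572 mol/L, rounded to 4 dp:

0.8088 mol/L


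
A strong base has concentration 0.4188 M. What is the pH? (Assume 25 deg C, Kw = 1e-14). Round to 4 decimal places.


A strong base dissociates completely, so [OH-] equals the given concentration.
pOH = -log10([OH-]) = -log10(0.4188) = 0.377993
pH = 14 - pOH = 14 - 0.377993
pH = 13.622007, rounded to 4 dp:

13.6220


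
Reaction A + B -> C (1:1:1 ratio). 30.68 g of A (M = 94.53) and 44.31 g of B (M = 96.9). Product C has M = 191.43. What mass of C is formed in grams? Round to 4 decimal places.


Find moles of each reactant; the smaller value is the limiting reagent in a 1:1:1 reaction, so moles_C equals moles of the limiter.
n_A = mass_A / M_A = 30.68 / 94.53 = 0.324553 mol
n_B = mass_B / M_B = 44.31 / 96.9 = 0.457276 mol
Limiting reagent: A (smaller), n_limiting = 0.324553 mol
mass_C = n_limiting * M_C = 0.324553 * 191.43
mass_C = 62.12918079 g, rounded to 4 dp:

62.1292 g


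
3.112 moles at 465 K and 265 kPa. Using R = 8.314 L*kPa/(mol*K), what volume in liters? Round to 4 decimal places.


PV = nRT, solve for V = nRT / P.
nRT = 3.112 * 8.314 * 465 = 12031.0231
V = 12031.0231 / 265
V = 45.40008717 L, rounded to 4 dp:

45.4001 L


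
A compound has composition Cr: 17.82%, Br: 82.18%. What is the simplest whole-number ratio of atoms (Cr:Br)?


Assume 100 g of compound, divide each mass% by atomic mass to get moles, then normalize by the smallest to get a raw atom ratio.
Moles per 100 g: Cr: 17.82/51.996 = 0.3427, Br: 82.18/79.904 = 1.0285
Raw ratio (divide by min = 0.3427): Cr: 1.0, Br: 3.001
Multiply by 1 to clear fractions: Cr: 1.0 ~= 1, Br: 3.001 ~= 3
Reduce by GCD to get the simplest whole-number ratio:

1:3


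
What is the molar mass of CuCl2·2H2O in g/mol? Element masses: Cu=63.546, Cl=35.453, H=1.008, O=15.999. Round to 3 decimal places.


M = sum(count * atomic_mass) over atoms.
M = 1*63.546 + 2*35.453 + 4*1.008 + 2*15.999
M = 63.546 + 70.906 + 4.032 + 31.998
M = 170.482 g/mol, rounded to 3 dp:

170.482 g/mol


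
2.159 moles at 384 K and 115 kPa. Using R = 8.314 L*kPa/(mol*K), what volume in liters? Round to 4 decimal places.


PV = nRT, solve for V = nRT / P.
nRT = 2.159 * 8.314 * 384 = 6892.7716
V = 6892.7716 / 115
V = 59.93714435 L, rounded to 4 dp:

59.9371 L


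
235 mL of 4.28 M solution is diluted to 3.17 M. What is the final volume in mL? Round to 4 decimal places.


Dilution: M1*V1 = M2*V2, solve for V2.
V2 = M1*V1 / M2
V2 = 4.28 * 235 / 3.17
V2 = 1005.8 / 3.17
V2 = 317.28706625 mL, rounded to 4 dp:

317.2871 mL


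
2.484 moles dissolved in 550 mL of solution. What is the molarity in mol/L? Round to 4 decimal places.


Convert volume to liters: V_L = V_mL / 1000.
V_L = 550 / 1000 = 0.55 L
M = n / V_L = 2.484 / 0.55
M = 4.51636364 mol/L, rounded to 4 dp:

4.5164 mol/L


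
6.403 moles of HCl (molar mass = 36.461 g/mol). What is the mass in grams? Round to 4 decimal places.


mass = n * M
mass = 6.403 * 36.461
mass = 233.459783 g, rounded to 4 dp:

233.4598 g


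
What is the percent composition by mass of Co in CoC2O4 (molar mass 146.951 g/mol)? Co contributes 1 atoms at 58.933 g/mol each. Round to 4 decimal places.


pct = 100 * (n_elem * M_elem) / M_total
mass_contribution = 1 * 58.933 = 58.933 g/mol
pct = 100 * 58.933 / 146.951
pct = 40.10384414 %, rounded to 4 dp:

40.1038 %


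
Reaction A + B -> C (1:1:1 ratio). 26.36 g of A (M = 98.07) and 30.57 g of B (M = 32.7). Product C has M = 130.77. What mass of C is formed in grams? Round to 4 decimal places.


Find moles of each reactant; the smaller value is the limiting reagent in a 1:1:1 reaction, so moles_C equals moles of the limiter.
n_A = mass_A / M_A = 26.36 / 98.07 = 0.268788 mol
n_B = mass_B / M_B = 30.57 / 32.7 = 0.934862 mol
Limiting reagent: A (smaller), n_limiting = 0.268788 mol
mass_C = n_limiting * M_C = 0.268788 * 130.77
mass_C = 35.14940676 g, rounded to 4 dp:

35.1494 g


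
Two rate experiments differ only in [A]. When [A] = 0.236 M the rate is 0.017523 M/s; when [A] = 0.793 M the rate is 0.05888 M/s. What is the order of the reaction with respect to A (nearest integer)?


Rate is proportional to [A]^n, so rate2/rate1 = ([A]2/[A]1)^n. Take logs to solve for n.
rate2/rate1 = 0.05888 / 0.017523 = 3.3602
[A]2/[A]1 = 0.793 / 0.236 = 3.3602
n = ln(3.3602) / ln(3.3602) = 1.0
Nearest integer order:

1


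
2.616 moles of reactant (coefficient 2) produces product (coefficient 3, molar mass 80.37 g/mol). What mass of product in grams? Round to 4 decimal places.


Use the coefficient ratio to convert reactant moles to product moles, then multiply by the product's molar mass.
moles_P = moles_R * (coeff_P / coeff_R) = 2.616 * (3/2) = 3.924
mass_P = moles_P * M_P = 3.924 * 80.37
mass_P = 315.37188 g, rounded to 4 dp:

315.3719 g


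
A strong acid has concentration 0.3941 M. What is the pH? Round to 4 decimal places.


A strong acid dissociates completely, so [H+] equals the given concentration.
pH = -log10([H+]) = -log10(0.3941)
pH = 0.40439357, rounded to 4 dp:

0.4044


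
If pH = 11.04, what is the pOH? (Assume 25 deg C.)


At 25 deg C, pH + pOH = 14.
pOH = 14 - pH = 14 - 11.04
pOH = 2.96:

2.96


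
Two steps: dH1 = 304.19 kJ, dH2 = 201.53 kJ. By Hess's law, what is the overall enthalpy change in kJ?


Hess's law: enthalpy is a state function, so add the step enthalpies.
dH_total = dH1 + dH2 = 304.19 + (201.53)
dH_total = 505.72 kJ:

505.72 kJ


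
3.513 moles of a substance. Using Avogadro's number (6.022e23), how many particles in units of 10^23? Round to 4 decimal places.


N = n * NA, then divide by 1e23 for the requested units.
N / 1e23 = n * 6.022
N / 1e23 = 3.513 * 6.022
N / 1e23 = 21.155286, rounded to 4 dp:

21.1553


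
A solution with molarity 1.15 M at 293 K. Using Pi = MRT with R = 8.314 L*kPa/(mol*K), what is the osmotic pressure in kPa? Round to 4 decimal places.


Osmotic pressure (van't Hoff): Pi = M*R*T.
RT = 8.314 * 293 = 2436.002
Pi = 1.15 * 2436.002
Pi = 2801.4023 kPa, rounded to 4 dp:

2801.4023 kPa


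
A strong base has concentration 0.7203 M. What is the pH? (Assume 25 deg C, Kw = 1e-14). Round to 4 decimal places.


A strong base dissociates completely, so [OH-] equals the given concentration.
pOH = -log10([OH-]) = -log10(0.7203) = 0.142487
pH = 14 - pOH = 14 - 0.142487
pH = 13.857513, rounded to 4 dp:

13.8575


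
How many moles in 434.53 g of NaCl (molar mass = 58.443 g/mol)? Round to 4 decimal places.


n = mass / M
n = 434.53 / 58.443
n = 7.43510771 mol, rounded to 4 dp:

7.4351 mol


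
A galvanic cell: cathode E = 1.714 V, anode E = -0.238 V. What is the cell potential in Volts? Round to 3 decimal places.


Standard cell potential: E_cell = E_cathode - E_anode.
E_cell = 1.714 - (-0.238)
E_cell = 1.952 V, rounded to 3 dp:

1.952 V


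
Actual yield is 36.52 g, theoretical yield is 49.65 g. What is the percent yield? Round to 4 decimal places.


% yield = 100 * actual / theoretical
% yield = 100 * 36.52 / 49.65
% yield = 73.55488419 %, rounded to 4 dp:

73.5549 %


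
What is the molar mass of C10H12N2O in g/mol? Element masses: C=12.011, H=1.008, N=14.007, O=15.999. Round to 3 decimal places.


M = sum(count * atomic_mass) over atoms.
M = 10*12.011 + 12*1.008 + 2*14.007 + 1*15.999
M = 120.11 + 12.096 + 28.014 + 15.999
M = 176.219 g/mol, rounded to 3 dp:

176.219 g/mol


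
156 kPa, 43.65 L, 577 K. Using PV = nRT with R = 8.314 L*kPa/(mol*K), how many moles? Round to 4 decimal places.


PV = nRT, solve for n = PV / (RT).
PV = 156 * 43.65 = 6809.4
RT = 8.314 * 577 = 4797.178
n = 6809.4 / 4797.178
n = 1.41945952 mol, rounded to 4 dp:

1.4195 mol


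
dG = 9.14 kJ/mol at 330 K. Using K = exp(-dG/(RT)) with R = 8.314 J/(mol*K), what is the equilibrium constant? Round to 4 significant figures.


dG is in kJ/mol; multiply by 1000 to match R in J/(mol*K).
RT = 8.314 * 330 = 2743.62 J/mol
exponent = -dG*1000 / (RT) = -(9.14*1000) / 2743.62 = -3.33136513
K = exp(-3.33136513)
K = 0.035744276, rounded to 4 significant figures:

0.03574


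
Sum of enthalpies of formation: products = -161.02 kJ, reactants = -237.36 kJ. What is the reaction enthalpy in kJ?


dH_rxn = sum(dH_f products) - sum(dH_f reactants)
dH_rxn = -161.02 - (-237.36)
dH_rxn = 76.34 kJ:

76.34 kJ


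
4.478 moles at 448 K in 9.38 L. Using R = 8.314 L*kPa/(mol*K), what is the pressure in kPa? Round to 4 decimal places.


PV = nRT, solve for P = nRT / V.
nRT = 4.478 * 8.314 * 448 = 16679.0812
P = 16679.0812 / 9.38
P = 1778.15364606 kPa, rounded to 4 dp:

1778.1536 kPa


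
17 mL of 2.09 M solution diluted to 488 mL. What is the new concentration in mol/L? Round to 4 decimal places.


Dilution: M1*V1 = M2*V2, solve for M2.
M2 = M1*V1 / V2
M2 = 2.09 * 17 / 488
M2 = 35.53 / 488
M2 = 0.07280738 mol/L, rounded to 4 dp:

0.0728 mol/L


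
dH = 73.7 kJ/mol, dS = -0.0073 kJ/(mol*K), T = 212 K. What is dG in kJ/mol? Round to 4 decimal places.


Gibbs: dG = dH - T*dS (consistent units, dS already in kJ/(mol*K)).
T*dS = 212 * -0.0073 = -1.5476
dG = 73.7 - (-1.5476)
dG = 75.2476 kJ/mol, rounded to 4 dp:

75.2476 kJ/mol


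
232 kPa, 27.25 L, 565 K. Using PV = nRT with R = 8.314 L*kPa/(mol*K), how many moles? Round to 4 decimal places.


PV = nRT, solve for n = PV / (RT).
PV = 232 * 27.25 = 6322.0
RT = 8.314 * 565 = 4697.41
n = 6322.0 / 4697.41
n = 1.34584803 mol, rounded to 4 dp:

1.3458 mol


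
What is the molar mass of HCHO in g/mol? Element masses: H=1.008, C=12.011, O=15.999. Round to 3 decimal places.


M = sum(count * atomic_mass) over atoms.
M = 2*1.008 + 1*12.011 + 1*15.999
M = 2.016 + 12.011 + 15.999
M = 30.026 g/mol, rounded to 3 dp:

30.026 g/mol


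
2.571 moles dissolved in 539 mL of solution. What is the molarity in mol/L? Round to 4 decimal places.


Convert volume to liters: V_L = V_mL / 1000.
V_L = 539 / 1000 = 0.539 L
M = n / V_L = 2.571 / 0.539
M = 4.76994434 mol/L, rounded to 4 dp:

4.7699 mol/L


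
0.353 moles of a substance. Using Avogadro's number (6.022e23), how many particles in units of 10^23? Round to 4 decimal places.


N = n * NA, then divide by 1e23 for the requested units.
N / 1e23 = n * 6.022
N / 1e23 = 0.353 * 6.022
N / 1e23 = 2.125766, rounded to 4 dp:

2.1258


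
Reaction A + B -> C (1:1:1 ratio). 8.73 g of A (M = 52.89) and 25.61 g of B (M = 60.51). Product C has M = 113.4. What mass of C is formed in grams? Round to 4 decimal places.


Find moles of each reactant; the smaller value is the limiting reagent in a 1:1:1 reaction, so moles_C equals moles of the limiter.
n_A = mass_A / M_A = 8.73 / 52.89 = 0.16506 mol
n_B = mass_B / M_B = 25.61 / 60.51 = 0.423236 mol
Limiting reagent: A (smaller), n_limiting = 0.16506 mol
mass_C = n_limiting * M_C = 0.16506 * 113.4
mass_C = 18.717804 g, rounded to 4 dp:

18.7178 g


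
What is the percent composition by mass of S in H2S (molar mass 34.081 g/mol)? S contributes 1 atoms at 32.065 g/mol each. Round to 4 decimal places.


pct = 100 * (n_elem * M_elem) / M_total
mass_contribution = 1 * 32.065 = 32.065 g/mol
pct = 100 * 32.065 / 34.081
pct = 94.08468061 %, rounded to 4 dp:

94.0847 %


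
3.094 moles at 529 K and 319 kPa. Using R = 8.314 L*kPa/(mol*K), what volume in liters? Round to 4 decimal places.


PV = nRT, solve for V = nRT / P.
nRT = 3.094 * 8.314 * 529 = 13607.74
V = 13607.74 / 319
V = 42.65749216 L, rounded to 4 dp:

42.6575 L


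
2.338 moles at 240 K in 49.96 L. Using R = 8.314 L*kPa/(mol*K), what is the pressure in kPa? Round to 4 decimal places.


PV = nRT, solve for P = nRT / V.
nRT = 2.338 * 8.314 * 240 = 4665.1517
P = 4665.1517 / 49.96
P = 93.37773619 kPa, rounded to 4 dp:

93.3777 kPa


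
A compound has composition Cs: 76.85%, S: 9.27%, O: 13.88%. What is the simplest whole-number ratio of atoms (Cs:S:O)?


Assume 100 g of compound, divide each mass% by atomic mass to get moles, then normalize by the smallest to get a raw atom ratio.
Moles per 100 g: Cs: 76.85/132.905 = 0.5782, S: 9.27/32.065 = 0.2891, O: 13.88/15.999 = 0.8676
Raw ratio (divide by min = 0.2891): Cs: 2.0, S: 1.0, O: 3.001
Multiply by 1 to clear fractions: Cs: 2.0 ~= 2, S: 1.0 ~= 1, O: 3.001 ~= 3
Reduce by GCD to get the simplest whole-number ratio:

2:1:3
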